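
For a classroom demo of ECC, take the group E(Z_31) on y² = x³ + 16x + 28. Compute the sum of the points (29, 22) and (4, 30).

(17, 25)

(29, 22) + (4, 30). λ = (30 - 22)/(4 - 29) ≡ 8/6 mod 31. 6⁻¹ ≡ 26 (mod 31), so λ ≡ 22.
  x = λ² - 29 - 4 = 484 - 33 ≡ 17; y = λ·(29 - 17) - 22 ≡ 25. → (17, 25)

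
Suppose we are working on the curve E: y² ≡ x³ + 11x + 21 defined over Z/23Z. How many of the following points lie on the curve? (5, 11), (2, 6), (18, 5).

1

(5, 11): 11² ≡ 6, rhs ≡ 17 → off.
(2, 6): 6² ≡ 13, rhs ≡ 5 → off.
(18, 5): 5² ≡ 2, rhs ≡ 2 → on.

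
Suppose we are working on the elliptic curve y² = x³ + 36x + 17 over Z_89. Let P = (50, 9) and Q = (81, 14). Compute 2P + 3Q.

(15, 4)

First 2P:
Repeated addition: build up to 2P.
2P: tangent at (50, 9): λ = (3·50² + 36)/(2·9) ≡ 60/18. 18⁻¹ ≡ 5 (mod 89), so λ ≡ 60·5 ≡ 33.
  x = λ² - 50 - 50 = 1089 - 100 ≡ 10; y = λ·(50 - 10) - 9 ≡ 65. → (10, 65)
2P = (10, 65).
Next 3Q:
Repeated addition: build up to 3Q.
2Q: tangent at (81, 14): λ = (3·81² + 36)/(2·14) ≡ 50/28. 28⁻¹ ≡ 35 (mod 89), so λ ≡ 50·35 ≡ 59.
  x = λ² - 81 - 81 = 3481 - 162 ≡ 26; y = λ·(81 - 26) - 14 ≡ 27. → (26, 27)
3Q: (26, 27) + (81, 14). λ = (14 - 27)/(81 - 26) ≡ 76/55 mod 89. 55⁻¹ ≡ 34 (mod 89), so λ ≡ 3.
  x = λ² - 26 - 81 = 9 - 107 ≡ 80; y = λ·(26 - 80) - 27 ≡ 78. → (80, 78)
3Q = (80, 78).
Finally 2P + 3Q:
(10, 65) + (80, 78). λ = (78 - 65)/(80 - 10) ≡ 13/70 mod 89. 70⁻¹ ≡ 14 (mod 89), so λ ≡ 4.
  x = λ² - 10 - 80 = 16 - 90 ≡ 15; y = λ·(10 - 15) - 65 ≡ 4. → (15, 4)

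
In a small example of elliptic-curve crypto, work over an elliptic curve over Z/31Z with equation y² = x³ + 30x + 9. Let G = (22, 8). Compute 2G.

(7, 29)

tangent at (22, 8): λ = (3·22² + 30)/(2·8) ≡ 25/16. 16⁻¹ ≡ 2 (mod 31) since 16·2 = 32 ≡ 1, so λ ≡ 25·2 ≡ 19.
  x = λ² - 22 - 22 = 361 - 44 ≡ 7; y = λ·(22 - 7) - 8 ≡ 29. → (7, 29)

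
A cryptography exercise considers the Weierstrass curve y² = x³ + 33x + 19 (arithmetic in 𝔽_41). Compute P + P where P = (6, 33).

tangent at (6, 33): λ = (3·6² + 33)/(2·33) ≡ 18/25. 25⁻¹ ≡ 23 (mod 41) since 25·23 = 575 ≡ 1, so λ ≡ 18·23 ≡ 4.
  x = λ² - 6 - 6 = 16 - 12 ≡ 4; y = λ·(6 - 4) - 33 ≡ 16. → (4, 16)

(4, 16)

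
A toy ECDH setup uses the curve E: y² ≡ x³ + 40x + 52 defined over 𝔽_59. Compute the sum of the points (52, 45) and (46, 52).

(52, 45) + (46, 52). λ = (52 - 45)/(46 - 52) ≡ 7/53 mod 59. 53⁻¹ ≡ 49 (mod 59), so λ ≡ 48.
  x = λ² - 52 - 46 = 2304 - 98 ≡ 23; y = λ·(52 - 23) - 45 ≡ 49. → (23, 49)

(23, 49)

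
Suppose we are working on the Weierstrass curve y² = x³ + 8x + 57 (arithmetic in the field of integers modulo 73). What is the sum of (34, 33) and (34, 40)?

The two points share x = 34 and their y-coordinates satisfy 33 + 40 ≡ 0 (mod 73), so they are inverses. Their sum is ∞.

O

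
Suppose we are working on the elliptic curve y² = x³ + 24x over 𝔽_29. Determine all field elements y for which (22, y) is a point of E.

none

x³ + 24x + 0 = 11176 ≡ 11 (mod 29).
11 is a non-residue mod 29; no y exists.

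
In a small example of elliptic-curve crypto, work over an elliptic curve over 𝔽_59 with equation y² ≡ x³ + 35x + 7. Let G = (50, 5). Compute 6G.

Repeated addition: build up to 6G.
2G: tangent at (50, 5): λ = (3·50² + 35)/(2·5) ≡ 42/10. 10⁻¹ ≡ 6 (mod 59) since 10·6 = 60 ≡ 1, so λ ≡ 42·6 ≡ 16.
  x = λ² - 50 - 50 = 256 - 100 ≡ 38; y = λ·(50 - 38) - 5 ≡ 10. → (38, 10)
3G: (38, 10) + (50, 5). λ = (5 - 10)/(50 - 38) ≡ 54/12 mod 59. 12⁻¹ ≡ 5 (mod 59), so λ ≡ 34.
  x = λ² - 38 - 50 = 1156 - 88 ≡ 6; y = λ·(38 - 6) - 10 ≡ 16. → (6, 16)
4G: (6, 16) + (50, 5). λ = (5 - 16)/(50 - 6) ≡ 48/44 mod 59. 44⁻¹ ≡ 55 (mod 59), so λ ≡ 44.
  x = λ² - 6 - 50 = 1936 - 56 ≡ 51; y = λ·(6 - 51) - 16 ≡ 10. → (51, 10)
5G: (51, 10) + (50, 5). λ = (5 - 10)/(50 - 51) ≡ 54/58 mod 59. 58⁻¹ ≡ 58 (mod 59), so λ ≡ 5.
  x = λ² - 51 - 50 = 25 - 101 ≡ 42; y = λ·(51 - 42) - 10 ≡ 35. → (42, 35)
6G: (42, 35) + (50, 5). λ = (5 - 35)/(50 - 42) ≡ 29/8 mod 59. 8⁻¹ ≡ 37 (mod 59), so λ ≡ 11.
  x = λ² - 42 - 50 = 121 - 92 ≡ 29; y = λ·(42 - 29) - 35 ≡ 49. → (29, 49)

(29, 49)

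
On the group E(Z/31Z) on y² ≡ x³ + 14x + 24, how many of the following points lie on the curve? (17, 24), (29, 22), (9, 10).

1

(17, 24): 24² ≡ 18, rhs ≡ 29 → off.
(29, 22): 22² ≡ 19, rhs ≡ 19 → on.
(9, 10): 10² ≡ 7, rhs ≡ 11 → off.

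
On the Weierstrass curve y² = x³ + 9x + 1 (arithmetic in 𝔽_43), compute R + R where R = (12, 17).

tangent at (12, 17): λ = (3·12² + 9)/(2·17) ≡ 11/34. 34⁻¹ ≡ 19 (mod 43), so λ ≡ 11·19 ≡ 37.
  x = λ² - 12 - 12 = 1369 - 24 ≡ 12; y = λ·(12 - 12) - 17 ≡ 26. → (12, 26)

(12, 26)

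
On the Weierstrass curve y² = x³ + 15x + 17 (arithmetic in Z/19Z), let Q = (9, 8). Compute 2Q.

(6, 0)

tangent at (9, 8): λ = (3·9² + 15)/(2·8) ≡ 11/16. 16⁻¹ ≡ 6 (mod 19), so λ ≡ 11·6 ≡ 9.
  x = λ² - 9 - 9 = 81 - 18 ≡ 6; y = λ·(9 - 6) - 8 ≡ 0. → (6, 0)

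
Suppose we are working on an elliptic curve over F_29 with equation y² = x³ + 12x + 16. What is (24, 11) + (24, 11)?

tangent at (24, 11): λ = (3·24² + 12)/(2·11) ≡ 0/22. 22⁻¹ ≡ 4 (mod 29) since 22·4 = 88 ≡ 1, so λ ≡ 0·4 ≡ 0.
  x = λ² - 24 - 24 = 0 - 48 ≡ 10; y = λ·(24 - 10) - 11 ≡ 18. → (10, 18)

(10, 18)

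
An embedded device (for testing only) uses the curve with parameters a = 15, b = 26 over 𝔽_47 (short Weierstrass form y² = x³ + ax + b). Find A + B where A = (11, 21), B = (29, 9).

(11, 21) + (29, 9). λ = (9 - 21)/(29 - 11) ≡ 35/18 mod 47. 18⁻¹ ≡ 34 (mod 47), so λ ≡ 15.
  x = λ² - 11 - 29 = 225 - 40 ≡ 44; y = λ·(11 - 44) - 21 ≡ 1. → (44, 1)

(44, 1)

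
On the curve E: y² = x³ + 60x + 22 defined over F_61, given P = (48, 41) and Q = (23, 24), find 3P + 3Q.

First 3P:
Repeated addition: build up to 3P.
2P: tangent at (48, 41): λ = (3·48² + 60)/(2·41) ≡ 18/21. 21⁻¹ ≡ 32 (mod 61), so λ ≡ 18·32 ≡ 27.
  x = λ² - 48 - 48 = 729 - 96 ≡ 23; y = λ·(48 - 23) - 41 ≡ 24. → (23, 24)
3P: (23, 24) + (48, 41). λ = (41 - 24)/(48 - 23) ≡ 17/25 mod 61. 25⁻¹ ≡ 22 (mod 61) since 25·22 = 550 ≡ 1, so λ ≡ 8.
  x = λ² - 23 - 48 = 64 - 71 ≡ 54; y = λ·(23 - 54) - 24 ≡ 33. → (54, 33)
3P = (54, 33).
Next 3Q:
Repeated addition: build up to 3Q.
2Q: tangent at (23, 24): λ = (3·23² + 60)/(2·24) ≡ 0/48. 48⁻¹ ≡ 14 (mod 61), so λ ≡ 0·14 ≡ 0.
  x = λ² - 23 - 23 = 0 - 46 ≡ 15; y = λ·(23 - 15) - 24 ≡ 37. → (15, 37)
3Q: (15, 37) + (23, 24). λ = (24 - 37)/(23 - 15) ≡ 48/8 mod 61. 8⁻¹ ≡ 23 (mod 61), so λ ≡ 6.
  x = λ² - 15 - 23 = 36 - 38 ≡ 59; y = λ·(15 - 59) - 37 ≡ 4. → (59, 4)
3Q = (59, 4).
Finally 3P + 3Q:
(54, 33) + (59, 4). λ = (4 - 33)/(59 - 54) ≡ 32/5 mod 61. 5⁻¹ ≡ 49 (mod 61) since 5·49 = 245 ≡ 1, so λ ≡ 43.
  x = λ² - 54 - 59 = 1849 - 113 ≡ 28; y = λ·(54 - 28) - 33 ≡ 48. → (28, 48)

(28, 48)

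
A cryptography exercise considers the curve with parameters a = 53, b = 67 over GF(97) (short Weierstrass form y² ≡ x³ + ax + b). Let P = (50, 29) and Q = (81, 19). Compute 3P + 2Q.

(61, 10)

First 3P:
Repeated addition: build up to 3P.
2P: tangent at (50, 29): λ = (3·50² + 53)/(2·29) ≡ 84/58. 58⁻¹ ≡ 92 (mod 97) since 58·92 = 5336 ≡ 1, so λ ≡ 84·92 ≡ 65.
  x = λ² - 50 - 50 = 4225 - 100 ≡ 51; y = λ·(50 - 51) - 29 ≡ 3. → (51, 3)
3P: (51, 3) + (50, 29). λ = (29 - 3)/(50 - 51) ≡ 26/96 mod 97. 96⁻¹ ≡ 96 (mod 97), so λ ≡ 71.
  x = λ² - 51 - 50 = 5041 - 101 ≡ 90; y = λ·(51 - 90) - 3 ≡ 41. → (90, 41)
3P = (90, 41).
Next 2Q:
Repeated addition: build up to 2Q.
2Q: tangent at (81, 19): λ = (3·81² + 53)/(2·19) ≡ 45/38. 38⁻¹ ≡ 23 (mod 97), so λ ≡ 45·23 ≡ 65.
  x = λ² - 81 - 81 = 4225 - 162 ≡ 86; y = λ·(81 - 86) - 19 ≡ 44. → (86, 44)
2Q = (86, 44).
Finally 3P + 2Q:
(90, 41) + (86, 44). λ = (44 - 41)/(86 - 90) ≡ 3/93 mod 97. 93⁻¹ ≡ 24 (mod 97), so λ ≡ 72.
  x = λ² - 90 - 86 = 5184 - 176 ≡ 61; y = λ·(90 - 61) - 41 ≡ 10. → (61, 10)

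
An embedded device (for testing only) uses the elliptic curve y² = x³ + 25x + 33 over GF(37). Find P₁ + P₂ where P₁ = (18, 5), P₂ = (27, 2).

(18, 5) + (27, 2). λ = (2 - 5)/(27 - 18) ≡ 34/9 mod 37. 9⁻¹ ≡ 33 (mod 37), so λ ≡ 12.
  x = λ² - 18 - 27 = 144 - 45 ≡ 25; y = λ·(18 - 25) - 5 ≡ 22. → (25, 22)

(25, 22)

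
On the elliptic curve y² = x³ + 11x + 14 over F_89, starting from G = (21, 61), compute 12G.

Repeated addition: build up to 12G.
2G: tangent at (21, 61): λ = (3·21² + 11)/(2·61) ≡ 88/33. 33⁻¹ ≡ 27 (mod 89) since 33·27 = 891 ≡ 1, so λ ≡ 88·27 ≡ 62.
  x = λ² - 21 - 21 = 3844 - 42 ≡ 64; y = λ·(21 - 64) - 61 ≡ 32. → (64, 32)
3G: (64, 32) + (21, 61). λ = (61 - 32)/(21 - 64) ≡ 29/46 mod 89. 46⁻¹ ≡ 60 (mod 89), so λ ≡ 49.
  x = λ² - 64 - 21 = 2401 - 85 ≡ 2; y = λ·(64 - 2) - 32 ≡ 69. → (2, 69)
4G: (2, 69) + (21, 61). λ = (61 - 69)/(21 - 2) ≡ 81/19 mod 89. 19⁻¹ ≡ 75 (mod 89), so λ ≡ 23.
  x = λ² - 2 - 21 = 529 - 23 ≡ 61; y = λ·(2 - 61) - 69 ≡ 87. → (61, 87)
5G: (61, 87) + (21, 61). λ = (61 - 87)/(21 - 61) ≡ 63/49 mod 89. 49⁻¹ ≡ 20 (mod 89), so λ ≡ 14.
  x = λ² - 61 - 21 = 196 - 82 ≡ 25; y = λ·(61 - 25) - 87 ≡ 61. → (25, 61)
6G: (25, 61) + (21, 61). λ = (61 - 61)/(21 - 25) ≡ 0/85 mod 89. 85⁻¹ ≡ 22 (mod 89) since 85·22 = 1870 ≡ 1, so λ ≡ 0.
  x = λ² - 25 - 21 = 0 - 46 ≡ 43; y = λ·(25 - 43) - 61 ≡ 28. → (43, 28)
7G: (43, 28) + (21, 61). λ = (61 - 28)/(21 - 43) ≡ 33/67 mod 89. 67⁻¹ ≡ 4 (mod 89) since 67·4 = 268 ≡ 1, so λ ≡ 43.
  x = λ² - 43 - 21 = 1849 - 64 ≡ 5; y = λ·(43 - 5) - 28 ≡ 4. → (5, 4)
8G: (5, 4) + (21, 61). λ = (61 - 4)/(21 - 5) ≡ 57/16 mod 89. 16⁻¹ ≡ 39 (mod 89), so λ ≡ 87.
  x = λ² - 5 - 21 = 7569 - 26 ≡ 67; y = λ·(5 - 67) - 4 ≡ 31. → (67, 31)
9G: (67, 31) + (21, 61). λ = (61 - 31)/(21 - 67) ≡ 30/43 mod 89. 43⁻¹ ≡ 29 (mod 89), so λ ≡ 69.
  x = λ² - 67 - 21 = 4761 - 88 ≡ 45; y = λ·(67 - 45) - 31 ≡ 63. → (45, 63)
10G: (45, 63) + (21, 61). λ = (61 - 63)/(21 - 45) ≡ 87/65 mod 89. 65⁻¹ ≡ 63 (mod 89) since 65·63 = 4095 ≡ 1, so λ ≡ 52.
  x = λ² - 45 - 21 = 2704 - 66 ≡ 57; y = λ·(45 - 57) - 63 ≡ 25. → (57, 25)
11G: (57, 25) + (21, 61). λ = (61 - 25)/(21 - 57) ≡ 36/53 mod 89. 53⁻¹ ≡ 42 (mod 89) since 53·42 = 2226 ≡ 1, so λ ≡ 88.
  x = λ² - 57 - 21 = 7744 - 78 ≡ 12; y = λ·(57 - 12) - 25 ≡ 19. → (12, 19)
12G: (12, 19) + (21, 61). λ = (61 - 19)/(21 - 12) ≡ 42/9 mod 89. 9⁻¹ ≡ 10 (mod 89) since 9·10 = 90 ≡ 1, so λ ≡ 64.
  x = λ² - 12 - 21 = 4096 - 33 ≡ 58; y = λ·(12 - 58) - 19 ≡ 63. → (58, 63)

(58, 63)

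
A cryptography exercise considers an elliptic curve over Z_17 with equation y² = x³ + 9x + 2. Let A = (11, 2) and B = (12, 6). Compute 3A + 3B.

First 3A:
Repeated addition: build up to 3A.
2A: tangent at (11, 2): λ = (3·11² + 9)/(2·2) ≡ 15/4. 4⁻¹ ≡ 13 (mod 17), so λ ≡ 15·13 ≡ 8.
  x = λ² - 11 - 11 = 64 - 22 ≡ 8; y = λ·(11 - 8) - 2 ≡ 5. → (8, 5)
3A: (8, 5) + (11, 2). λ = (2 - 5)/(11 - 8) ≡ 14/3 mod 17. 3⁻¹ ≡ 6 (mod 17) since 3·6 = 18 ≡ 1, so λ ≡ 16.
  x = λ² - 8 - 11 = 256 - 19 ≡ 16; y = λ·(8 - 16) - 5 ≡ 3. → (16, 3)
3A = (16, 3).
Next 3B:
Repeated addition: build up to 3B.
2B: tangent at (12, 6): λ = (3·12² + 9)/(2·6) ≡ 16/12. 12⁻¹ ≡ 10 (mod 17), so λ ≡ 16·10 ≡ 7.
  x = λ² - 12 - 12 = 49 - 24 ≡ 8; y = λ·(12 - 8) - 6 ≡ 5. → (8, 5)
3B: (8, 5) + (12, 6). λ = (6 - 5)/(12 - 8) ≡ 1/4 mod 17. 4⁻¹ ≡ 13 (mod 17), so λ ≡ 13.
  x = λ² - 8 - 12 = 169 - 20 ≡ 13; y = λ·(8 - 13) - 5 ≡ 15. → (13, 15)
3B = (13, 15).
Finally 3A + 3B:
(16, 3) + (13, 15). λ = (15 - 3)/(13 - 16) ≡ 12/14 mod 17. 14⁻¹ ≡ 11 (mod 17) since 14·11 = 154 ≡ 1, so λ ≡ 13.
  x = λ² - 16 - 13 = 169 - 29 ≡ 4; y = λ·(16 - 4) - 3 ≡ 0. → (4, 0)

(4, 0)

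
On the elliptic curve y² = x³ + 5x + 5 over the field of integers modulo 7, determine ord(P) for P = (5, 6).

7

2P: tangent at (5, 6): λ = (3·5² + 5)/(2·6) ≡ 3/5. 5⁻¹ ≡ 3 (mod 7), so λ ≡ 3·3 ≡ 2.
  x = λ² - 5 - 5 = 4 - 10 ≡ 1; y = λ·(5 - 1) - 6 ≡ 2. → (1, 2)
3P: (1, 2) + (5, 6). λ = (6 - 2)/(5 - 1) ≡ 4/4 mod 7. 4⁻¹ ≡ 2 (mod 7) since 4·2 = 8 ≡ 1, so λ ≡ 1.
  x = λ² - 1 - 5 = 1 - 6 ≡ 2; y = λ·(1 - 2) - 2 ≡ 4. → (2, 4)
4P: (2, 4) + (5, 6). λ = (6 - 4)/(5 - 2) ≡ 2/3 mod 7. 3⁻¹ ≡ 5 (mod 7), so λ ≡ 3.
  x = λ² - 2 - 5 = 9 - 7 ≡ 2; y = λ·(2 - 2) - 4 ≡ 3. → (2, 3)
5P: (2, 3) + (5, 6). λ = (6 - 3)/(5 - 2) ≡ 3/3 mod 7. 3⁻¹ ≡ 5 (mod 7), so λ ≡ 1.
  x = λ² - 2 - 5 = 1 - 7 ≡ 1; y = λ·(2 - 1) - 3 ≡ 5. → (1, 5)
6P: (1, 5) + (5, 6). λ = (6 - 5)/(5 - 1) ≡ 1/4 mod 7. 4⁻¹ ≡ 2 (mod 7), so λ ≡ 2.
  x = λ² - 1 - 5 = 4 - 6 ≡ 5; y = λ·(1 - 5) - 5 ≡ 1. → (5, 1)
7P: (5, 1) + (5, 6): same x and y₁ ≡ -y₂, so the sum is 𝒪.
7P = 𝒪, so the order is 7.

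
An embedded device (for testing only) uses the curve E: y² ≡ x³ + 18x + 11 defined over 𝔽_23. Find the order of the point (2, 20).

2P: tangent at (2, 20): λ = (3·2² + 18)/(2·20) ≡ 7/17. 17⁻¹ ≡ 19 (mod 23), so λ ≡ 7·19 ≡ 18.
  x = λ² - 2 - 2 = 324 - 4 ≡ 21; y = λ·(2 - 21) - 20 ≡ 6. → (21, 6)
3P: (21, 6) + (2, 20). λ = (20 - 6)/(2 - 21) ≡ 14/4 mod 23. 4⁻¹ ≡ 6 (mod 23), so λ ≡ 15.
  x = λ² - 21 - 2 = 225 - 23 ≡ 18; y = λ·(21 - 18) - 6 ≡ 16. → (18, 16)
4P: (18, 16) + (2, 20). λ = (20 - 16)/(2 - 18) ≡ 4/7 mod 23. 7⁻¹ ≡ 10 (mod 23) since 7·10 = 70 ≡ 1, so λ ≡ 17.
  x = λ² - 18 - 2 = 289 - 20 ≡ 16; y = λ·(18 - 16) - 16 ≡ 18. → (16, 18)
5P: (16, 18) + (2, 20). λ = (20 - 18)/(2 - 16) ≡ 2/9 mod 23. 9⁻¹ ≡ 18 (mod 23), so λ ≡ 13.
  x = λ² - 16 - 2 = 169 - 18 ≡ 13; y = λ·(16 - 13) - 18 ≡ 21. → (13, 21)
6P: (13, 21) + (2, 20). λ = (20 - 21)/(2 - 13) ≡ 22/12 mod 23. 12⁻¹ ≡ 2 (mod 23) since 12·2 = 24 ≡ 1, so λ ≡ 21.
  x = λ² - 13 - 2 = 441 - 15 ≡ 12; y = λ·(13 - 12) - 21 ≡ 0. → (12, 0)
7P: (12, 0) + (2, 20). λ = (20 - 0)/(2 - 12) ≡ 20/13 mod 23. 13⁻¹ ≡ 16 (mod 23), so λ ≡ 21.
  x = λ² - 12 - 2 = 441 - 14 ≡ 13; y = λ·(12 - 13) - 0 ≡ 2. → (13, 2)
8P: (13, 2) + (2, 20). λ = (20 - 2)/(2 - 13) ≡ 18/12 mod 23. 12⁻¹ ≡ 2 (mod 23), so λ ≡ 13.
  x = λ² - 13 - 2 = 169 - 15 ≡ 16; y = λ·(13 - 16) - 2 ≡ 5. → (16, 5)
9P: (16, 5) + (2, 20). λ = (20 - 5)/(2 - 16) ≡ 15/9 mod 23. 9⁻¹ ≡ 18 (mod 23), so λ ≡ 17.
  x = λ² - 16 - 2 = 289 - 18 ≡ 18; y = λ·(16 - 18) - 5 ≡ 7. → (18, 7)
10P: (18, 7) + (2, 20). λ = (20 - 7)/(2 - 18) ≡ 13/7 mod 23. 7⁻¹ ≡ 10 (mod 23) since 7·10 = 70 ≡ 1, so λ ≡ 15.
  x = λ² - 18 - 2 = 225 - 20 ≡ 21; y = λ·(18 - 21) - 7 ≡ 17. → (21, 17)
11P: (21, 17) + (2, 20). λ = (20 - 17)/(2 - 21) ≡ 3/4 mod 23. 4⁻¹ ≡ 6 (mod 23), so λ ≡ 18.
  x = λ² - 21 - 2 = 324 - 23 ≡ 2; y = λ·(21 - 2) - 17 ≡ 3. → (2, 3)
12P: (2, 3) + (2, 20): same x and y₁ ≡ -y₂, so the sum is O.
12P = O, so the order is 12.

12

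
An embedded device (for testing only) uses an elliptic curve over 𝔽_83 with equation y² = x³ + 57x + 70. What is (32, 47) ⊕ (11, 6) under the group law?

(44, 60)

(32, 47) + (11, 6). λ = (6 - 47)/(11 - 32) ≡ 42/62 mod 83. 62⁻¹ ≡ 79 (mod 83), so λ ≡ 81.
  x = λ² - 32 - 11 = 6561 - 43 ≡ 44; y = λ·(32 - 44) - 47 ≡ 60. → (44, 60)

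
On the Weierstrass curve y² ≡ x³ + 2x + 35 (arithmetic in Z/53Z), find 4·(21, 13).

(16, 20)

Write G = (21, 13).
Repeated addition: build up to 4G.
2G: tangent at (21, 13): λ = (3·21² + 2)/(2·13) ≡ 0/26. 26⁻¹ ≡ 51 (mod 53) since 26·51 = 1326 ≡ 1, so λ ≡ 0·51 ≡ 0.
  x = λ² - 21 - 21 = 0 - 42 ≡ 11; y = λ·(21 - 11) - 13 ≡ 40. → (11, 40)
3G: (11, 40) + (21, 13). λ = (13 - 40)/(21 - 11) ≡ 26/10 mod 53. 10⁻¹ ≡ 16 (mod 53), so λ ≡ 45.
  x = λ² - 11 - 21 = 2025 - 32 ≡ 32; y = λ·(11 - 32) - 40 ≡ 22. → (32, 22)
4G: (32, 22) + (21, 13). λ = (13 - 22)/(21 - 32) ≡ 44/42 mod 53. 42⁻¹ ≡ 24 (mod 53), so λ ≡ 49.
  x = λ² - 32 - 21 = 2401 - 53 ≡ 16; y = λ·(32 - 16) - 22 ≡ 20. → (16, 20)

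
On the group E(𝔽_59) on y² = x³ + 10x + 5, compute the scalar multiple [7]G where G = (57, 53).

(56, 40)

Repeated addition: build up to 7G.
2G: tangent at (57, 53): λ = (3·57² + 10)/(2·53) ≡ 22/47. 47⁻¹ ≡ 54 (mod 59) since 47·54 = 2538 ≡ 1, so λ ≡ 22·54 ≡ 8.
  x = λ² - 57 - 57 = 64 - 114 ≡ 9; y = λ·(57 - 9) - 53 ≡ 36. → (9, 36)
3G: (9, 36) + (57, 53). λ = (53 - 36)/(57 - 9) ≡ 17/48 mod 59. 48⁻¹ ≡ 16 (mod 59) since 48·16 = 768 ≡ 1, so λ ≡ 36.
  x = λ² - 9 - 57 = 1296 - 66 ≡ 50; y = λ·(9 - 50) - 36 ≡ 22. → (50, 22)
4G: (50, 22) + (57, 53). λ = (53 - 22)/(57 - 50) ≡ 31/7 mod 59. 7⁻¹ ≡ 17 (mod 59) since 7·17 = 119 ≡ 1, so λ ≡ 55.
  x = λ² - 50 - 57 = 3025 - 107 ≡ 27; y = λ·(50 - 27) - 22 ≡ 4. → (27, 4)
5G: (27, 4) + (57, 53). λ = (53 - 4)/(57 - 27) ≡ 49/30 mod 59. 30⁻¹ ≡ 2 (mod 59) since 30·2 = 60 ≡ 1, so λ ≡ 39.
  x = λ² - 27 - 57 = 1521 - 84 ≡ 21; y = λ·(27 - 21) - 4 ≡ 53. → (21, 53)
6G: (21, 53) + (57, 53). λ = (53 - 53)/(57 - 21) ≡ 0/36 mod 59. 36⁻¹ ≡ 41 (mod 59) since 36·41 = 1476 ≡ 1, so λ ≡ 0.
  x = λ² - 21 - 57 = 0 - 78 ≡ 40; y = λ·(21 - 40) - 53 ≡ 6. → (40, 6)
7G: (40, 6) + (57, 53). λ = (53 - 6)/(57 - 40) ≡ 47/17 mod 59. 17⁻¹ ≡ 7 (mod 59) since 17·7 = 119 ≡ 1, so λ ≡ 34.
  x = λ² - 40 - 57 = 1156 - 97 ≡ 56; y = λ·(40 - 56) - 6 ≡ 40. → (56, 40)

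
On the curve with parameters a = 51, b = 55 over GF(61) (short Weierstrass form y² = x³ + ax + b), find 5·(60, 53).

Write P = (60, 53).
Repeated addition: build up to 5P.
2P: tangent at (60, 53): λ = (3·60² + 51)/(2·53) ≡ 54/45. 45⁻¹ ≡ 19 (mod 61), so λ ≡ 54·19 ≡ 50.
  x = λ² - 60 - 60 = 2500 - 120 ≡ 1; y = λ·(60 - 1) - 53 ≡ 30. → (1, 30)
3P: (1, 30) + (60, 53). λ = (53 - 30)/(60 - 1) ≡ 23/59 mod 61. 59⁻¹ ≡ 30 (mod 61), so λ ≡ 19.
  x = λ² - 1 - 60 = 361 - 61 ≡ 56; y = λ·(1 - 56) - 30 ≡ 23. → (56, 23)
4P: (56, 23) + (60, 53). λ = (53 - 23)/(60 - 56) ≡ 30/4 mod 61. 4⁻¹ ≡ 46 (mod 61) since 4·46 = 184 ≡ 1, so λ ≡ 38.
  x = λ² - 56 - 60 = 1444 - 116 ≡ 47; y = λ·(56 - 47) - 23 ≡ 14. → (47, 14)
5P: (47, 14) + (60, 53). λ = (53 - 14)/(60 - 47) ≡ 39/13 mod 61. 13⁻¹ ≡ 47 (mod 61), so λ ≡ 3.
  x = λ² - 47 - 60 = 9 - 107 ≡ 24; y = λ·(47 - 24) - 14 ≡ 55. → (24, 55)

(24, 55)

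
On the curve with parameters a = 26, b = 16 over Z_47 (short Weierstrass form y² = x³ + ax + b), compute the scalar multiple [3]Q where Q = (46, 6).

Repeated addition: build up to 3Q.
2Q: tangent at (46, 6): λ = (3·46² + 26)/(2·6) ≡ 29/12. 12⁻¹ ≡ 4 (mod 47), so λ ≡ 29·4 ≡ 22.
  x = λ² - 46 - 46 = 484 - 92 ≡ 16; y = λ·(46 - 16) - 6 ≡ 43. → (16, 43)
3Q: (16, 43) + (46, 6). λ = (6 - 43)/(46 - 16) ≡ 10/30 mod 47. 30⁻¹ ≡ 11 (mod 47), so λ ≡ 16.
  x = λ² - 16 - 46 = 256 - 62 ≡ 6; y = λ·(16 - 6) - 43 ≡ 23. → (6, 23)

(6, 23)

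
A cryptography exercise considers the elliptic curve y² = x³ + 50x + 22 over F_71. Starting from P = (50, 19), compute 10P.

(45, 23)

Repeated addition: build up to 10P.
2P: tangent at (50, 19): λ = (3·50² + 50)/(2·19) ≡ 24/38. 38⁻¹ ≡ 43 (mod 71), so λ ≡ 24·43 ≡ 38.
  x = λ² - 50 - 50 = 1444 - 100 ≡ 66; y = λ·(50 - 66) - 19 ≡ 12. → (66, 12)
3P: (66, 12) + (50, 19). λ = (19 - 12)/(50 - 66) ≡ 7/55 mod 71. 55⁻¹ ≡ 31 (mod 71), so λ ≡ 4.
  x = λ² - 66 - 50 = 16 - 116 ≡ 42; y = λ·(66 - 42) - 12 ≡ 13. → (42, 13)
4P: (42, 13) + (50, 19). λ = (19 - 13)/(50 - 42) ≡ 6/8 mod 71. 8⁻¹ ≡ 9 (mod 71) since 8·9 = 72 ≡ 1, so λ ≡ 54.
  x = λ² - 42 - 50 = 2916 - 92 ≡ 55; y = λ·(42 - 55) - 13 ≡ 66. → (55, 66)
5P: (55, 66) + (50, 19). λ = (19 - 66)/(50 - 55) ≡ 24/66 mod 71. 66⁻¹ ≡ 14 (mod 71) since 66·14 = 924 ≡ 1, so λ ≡ 52.
  x = λ² - 55 - 50 = 2704 - 105 ≡ 43; y = λ·(55 - 43) - 66 ≡ 61. → (43, 61)
6P: (43, 61) + (50, 19). λ = (19 - 61)/(50 - 43) ≡ 29/7 mod 71. 7⁻¹ ≡ 61 (mod 71), so λ ≡ 65.
  x = λ² - 43 - 50 = 4225 - 93 ≡ 14; y = λ·(43 - 14) - 61 ≡ 49. → (14, 49)
7P: (14, 49) + (50, 19). λ = (19 - 49)/(50 - 14) ≡ 41/36 mod 71. 36⁻¹ ≡ 2 (mod 71), so λ ≡ 11.
  x = λ² - 14 - 50 = 121 - 64 ≡ 57; y = λ·(14 - 57) - 49 ≡ 46. → (57, 46)
8P: (57, 46) + (50, 19). λ = (19 - 46)/(50 - 57) ≡ 44/64 mod 71. 64⁻¹ ≡ 10 (mod 71), so λ ≡ 14.
  x = λ² - 57 - 50 = 196 - 107 ≡ 18; y = λ·(57 - 18) - 46 ≡ 3. → (18, 3)
9P: (18, 3) + (50, 19). λ = (19 - 3)/(50 - 18) ≡ 16/32 mod 71. 32⁻¹ ≡ 20 (mod 71) since 32·20 = 640 ≡ 1, so λ ≡ 36.
  x = λ² - 18 - 50 = 1296 - 68 ≡ 21; y = λ·(18 - 21) - 3 ≡ 31. → (21, 31)
10P: (21, 31) + (50, 19). λ = (19 - 31)/(50 - 21) ≡ 59/29 mod 71. 29⁻¹ ≡ 49 (mod 71) since 29·49 = 1421 ≡ 1, so λ ≡ 51.
  x = λ² - 21 - 50 = 2601 - 71 ≡ 45; y = λ·(21 - 45) - 31 ≡ 23. → (45, 23)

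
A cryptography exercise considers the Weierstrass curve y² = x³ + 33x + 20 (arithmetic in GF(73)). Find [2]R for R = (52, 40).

tangent at (52, 40): λ = (3·52² + 33)/(2·40) ≡ 42/7. 7⁻¹ ≡ 21 (mod 73), so λ ≡ 42·21 ≡ 6.
  x = λ² - 52 - 52 = 36 - 104 ≡ 5; y = λ·(52 - 5) - 40 ≡ 23. → (5, 23)

(5, 23)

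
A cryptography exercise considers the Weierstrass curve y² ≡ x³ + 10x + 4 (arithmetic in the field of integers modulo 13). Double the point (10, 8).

(5, 6)

tangent at (10, 8): λ = (3·10² + 10)/(2·8) ≡ 11/3. 3⁻¹ ≡ 9 (mod 13) since 3·9 = 27 ≡ 1, so λ ≡ 11·9 ≡ 8.
  x = λ² - 10 - 10 = 64 - 20 ≡ 5; y = λ·(10 - 5) - 8 ≡ 6. → (5, 6)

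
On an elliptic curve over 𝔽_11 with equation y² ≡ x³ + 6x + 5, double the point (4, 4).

(8, 2)

tangent at (4, 4): λ = (3·4² + 6)/(2·4) ≡ 10/8. 8⁻¹ ≡ 7 (mod 11) since 8·7 = 56 ≡ 1, so λ ≡ 10·7 ≡ 4.
  x = λ² - 4 - 4 = 16 - 8 ≡ 8; y = λ·(4 - 8) - 4 ≡ 2. → (8, 2)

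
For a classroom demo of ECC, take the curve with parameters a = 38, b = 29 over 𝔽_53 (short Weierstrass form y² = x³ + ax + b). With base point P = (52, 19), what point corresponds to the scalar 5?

Double-and-add on 5 = (101)₂. Start with P = (52, 19) for the leading 1-bit.
double: tangent at (52, 19): λ = (3·52² + 38)/(2·19) ≡ 41/38. 38⁻¹ ≡ 7 (mod 53), so λ ≡ 41·7 ≡ 22.
  x = λ² - 52 - 52 = 484 - 104 ≡ 9; y = λ·(52 - 9) - 19 ≡ 26. → (9, 26)
double: tangent at (9, 26): λ = (3·9² + 38)/(2·26) ≡ 16/52. 52⁻¹ ≡ 52 (mod 53) since 52·52 = 2704 ≡ 1, so λ ≡ 16·52 ≡ 37.
  x = λ² - 9 - 9 = 1369 - 18 ≡ 26; y = λ·(9 - 26) - 26 ≡ 34. → (26, 34)
add P: (26, 34) + (52, 19). λ = (19 - 34)/(52 - 26) ≡ 38/26 mod 53. 26⁻¹ ≡ 51 (mod 53) since 26·51 = 1326 ≡ 1, so λ ≡ 30.
  x = λ² - 26 - 52 = 900 - 78 ≡ 27; y = λ·(26 - 27) - 34 ≡ 42. → (27, 42)

(27, 42)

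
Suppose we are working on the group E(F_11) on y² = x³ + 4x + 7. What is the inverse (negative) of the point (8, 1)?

(8, 10)

-(8, 1) = (8, -1 mod 11) = (8, 10).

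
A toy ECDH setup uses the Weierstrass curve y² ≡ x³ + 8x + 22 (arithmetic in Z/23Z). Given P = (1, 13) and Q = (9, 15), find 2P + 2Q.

(3, 2)

First 2P:
Repeated addition: build up to 2P.
2P: tangent at (1, 13): λ = (3·1² + 8)/(2·13) ≡ 11/3. 3⁻¹ ≡ 8 (mod 23) since 3·8 = 24 ≡ 1, so λ ≡ 11·8 ≡ 19.
  x = λ² - 1 - 1 = 361 - 2 ≡ 14; y = λ·(1 - 14) - 13 ≡ 16. → (14, 16)
2P = (14, 16).
Next 2Q:
Repeated addition: build up to 2Q.
2Q: tangent at (9, 15): λ = (3·9² + 8)/(2·15) ≡ 21/7. 7⁻¹ ≡ 10 (mod 23), so λ ≡ 21·10 ≡ 3.
  x = λ² - 9 - 9 = 9 - 18 ≡ 14; y = λ·(9 - 14) - 15 ≡ 16. → (14, 16)
2Q = (14, 16).
Finally 2P + 2Q:
tangent at (14, 16): λ = (3·14² + 8)/(2·16) ≡ 21/9. 9⁻¹ ≡ 18 (mod 23), so λ ≡ 21·18 ≡ 10.
  x = λ² - 14 - 14 = 100 - 28 ≡ 3; y = λ·(14 - 3) - 16 ≡ 2. → (3, 2)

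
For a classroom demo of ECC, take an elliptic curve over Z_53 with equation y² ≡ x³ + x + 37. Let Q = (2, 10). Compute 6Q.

Double-and-add on 6 = (110)₂. Start with Q = (2, 10) for the leading 1-bit.
double: tangent at (2, 10): λ = (3·2² + 1)/(2·10) ≡ 13/20. 20⁻¹ ≡ 8 (mod 53), so λ ≡ 13·8 ≡ 51.
  x = λ² - 2 - 2 = 2601 - 4 ≡ 0; y = λ·(2 - 0) - 10 ≡ 39. → (0, 39)
add Q: (0, 39) + (2, 10). λ = (10 - 39)/(2 - 0) ≡ 24/2 mod 53. 2⁻¹ ≡ 27 (mod 53) since 2·27 = 54 ≡ 1, so λ ≡ 12.
  x = λ² - 0 - 2 = 144 - 2 ≡ 36; y = λ·(0 - 36) - 39 ≡ 6. → (36, 6)
double: tangent at (36, 6): λ = (3·36² + 1)/(2·6) ≡ 20/12. 12⁻¹ ≡ 31 (mod 53) since 12·31 = 372 ≡ 1, so λ ≡ 20·31 ≡ 37.
  x = λ² - 36 - 36 = 1369 - 72 ≡ 25; y = λ·(36 - 25) - 6 ≡ 30. → (25, 30)

(25, 30)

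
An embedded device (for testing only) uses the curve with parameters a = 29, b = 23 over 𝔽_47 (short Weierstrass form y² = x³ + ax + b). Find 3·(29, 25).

(18, 19)

Write P = (29, 25).
Repeated addition: build up to 3P.
2P: tangent at (29, 25): λ = (3·29² + 29)/(2·25) ≡ 14/3. 3⁻¹ ≡ 16 (mod 47), so λ ≡ 14·16 ≡ 36.
  x = λ² - 29 - 29 = 1296 - 58 ≡ 16; y = λ·(29 - 16) - 25 ≡ 20. → (16, 20)
3P: (16, 20) + (29, 25). λ = (25 - 20)/(29 - 16) ≡ 5/13 mod 47. 13⁻¹ ≡ 29 (mod 47), so λ ≡ 4.
  x = λ² - 16 - 29 = 16 - 45 ≡ 18; y = λ·(16 - 18) - 20 ≡ 19. → (18, 19)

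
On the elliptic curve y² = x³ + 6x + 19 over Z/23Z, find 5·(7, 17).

(18, 5)

Write P = (7, 17).
Double-and-add on 5 = (101)₂. Start with P = (7, 17) for the leading 1-bit.
double: tangent at (7, 17): λ = (3·7² + 6)/(2·17) ≡ 15/11. 11⁻¹ ≡ 21 (mod 23), so λ ≡ 15·21 ≡ 16.
  x = λ² - 7 - 7 = 256 - 14 ≡ 12; y = λ·(7 - 12) - 17 ≡ 18. → (12, 18)
double: tangent at (12, 18): λ = (3·12² + 6)/(2·18) ≡ 1/13. 13⁻¹ ≡ 16 (mod 23) since 13·16 = 208 ≡ 1, so λ ≡ 1·16 ≡ 16.
  x = λ² - 12 - 12 = 256 - 24 ≡ 2; y = λ·(12 - 2) - 18 ≡ 4. → (2, 4)
add P: (2, 4) + (7, 17). λ = (17 - 4)/(7 - 2) ≡ 13/5 mod 23. 5⁻¹ ≡ 14 (mod 23), so λ ≡ 21.
  x = λ² - 2 - 7 = 441 - 9 ≡ 18; y = λ·(2 - 18) - 4 ≡ 5. → (18, 5)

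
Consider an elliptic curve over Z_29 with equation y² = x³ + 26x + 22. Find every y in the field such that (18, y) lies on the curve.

x³ + 26x + 22 = 6322 ≡ 0 (mod 29).
Only y = 0 satisfies y² ≡ 0.

0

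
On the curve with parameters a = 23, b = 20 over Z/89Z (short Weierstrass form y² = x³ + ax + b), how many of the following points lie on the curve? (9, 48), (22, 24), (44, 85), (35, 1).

(9, 48): 48² ≡ 79, rhs ≡ 66 → off.
(22, 24): 24² ≡ 42, rhs ≡ 49 → off.
(44, 85): 85² ≡ 16, rhs ≡ 64 → off.
(35, 1): 1² ≡ 1, rhs ≡ 1 → on.

1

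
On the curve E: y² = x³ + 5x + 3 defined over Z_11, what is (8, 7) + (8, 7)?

tangent at (8, 7): λ = (3·8² + 5)/(2·7) ≡ 10/3. 3⁻¹ ≡ 4 (mod 11), so λ ≡ 10·4 ≡ 7.
  x = λ² - 8 - 8 = 49 - 16 ≡ 0; y = λ·(8 - 0) - 7 ≡ 5. → (0, 5)

(0, 5)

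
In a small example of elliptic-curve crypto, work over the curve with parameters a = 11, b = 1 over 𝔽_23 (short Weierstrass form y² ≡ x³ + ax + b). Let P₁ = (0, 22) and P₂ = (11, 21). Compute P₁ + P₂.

(0, 22) + (11, 21). λ = (21 - 22)/(11 - 0) ≡ 22/11 mod 23. 11⁻¹ ≡ 21 (mod 23), so λ ≡ 2.
  x = λ² - 0 - 11 = 4 - 11 ≡ 16; y = λ·(0 - 16) - 22 ≡ 15. → (16, 15)

(16, 15)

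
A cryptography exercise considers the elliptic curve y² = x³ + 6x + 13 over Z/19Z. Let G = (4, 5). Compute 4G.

Double-and-add on 4 = (100)₂. Start with G = (4, 5) for the leading 1-bit.
double: tangent at (4, 5): λ = (3·4² + 6)/(2·5) ≡ 16/10. 10⁻¹ ≡ 2 (mod 19) since 10·2 = 20 ≡ 1, so λ ≡ 16·2 ≡ 13.
  x = λ² - 4 - 4 = 169 - 8 ≡ 9; y = λ·(4 - 9) - 5 ≡ 6. → (9, 6)
double: tangent at (9, 6): λ = (3·9² + 6)/(2·6) ≡ 2/12. 12⁻¹ ≡ 8 (mod 19) since 12·8 = 96 ≡ 1, so λ ≡ 2·8 ≡ 16.
  x = λ² - 9 - 9 = 256 - 18 ≡ 10; y = λ·(9 - 10) - 6 ≡ 16. → (10, 16)

(10, 16)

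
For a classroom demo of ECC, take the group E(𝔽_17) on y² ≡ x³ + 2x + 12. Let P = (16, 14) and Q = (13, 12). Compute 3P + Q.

(6, 11)

First 3P:
Repeated addition: build up to 3P.
2P: tangent at (16, 14): λ = (3·16² + 2)/(2·14) ≡ 5/11. 11⁻¹ ≡ 14 (mod 17) since 11·14 = 154 ≡ 1, so λ ≡ 5·14 ≡ 2.
  x = λ² - 16 - 16 = 4 - 32 ≡ 6; y = λ·(16 - 6) - 14 ≡ 6. → (6, 6)
3P: (6, 6) + (16, 14). λ = (14 - 6)/(16 - 6) ≡ 8/10 mod 17. 10⁻¹ ≡ 12 (mod 17) since 10·12 = 120 ≡ 1, so λ ≡ 11.
  x = λ² - 6 - 16 = 121 - 22 ≡ 14; y = λ·(6 - 14) - 6 ≡ 8. → (14, 8)
3P = (14, 8).
Finally 3P + Q:
(14, 8) + (13, 12). λ = (12 - 8)/(13 - 14) ≡ 4/16 mod 17. 16⁻¹ ≡ 16 (mod 17) since 16·16 = 256 ≡ 1, so λ ≡ 13.
  x = λ² - 14 - 13 = 169 - 27 ≡ 6; y = λ·(14 - 6) - 8 ≡ 11. → (6, 11)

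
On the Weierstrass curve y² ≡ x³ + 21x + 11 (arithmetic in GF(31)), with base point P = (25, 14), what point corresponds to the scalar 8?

Repeated addition: build up to 8P.
2P: tangent at (25, 14): λ = (3·25² + 21)/(2·14) ≡ 5/28. 28⁻¹ ≡ 10 (mod 31), so λ ≡ 5·10 ≡ 19.
  x = λ² - 25 - 25 = 361 - 50 ≡ 1; y = λ·(25 - 1) - 14 ≡ 8. → (1, 8)
3P: (1, 8) + (25, 14). λ = (14 - 8)/(25 - 1) ≡ 6/24 mod 31. 24⁻¹ ≡ 22 (mod 31), so λ ≡ 8.
  x = λ² - 1 - 25 = 64 - 26 ≡ 7; y = λ·(1 - 7) - 8 ≡ 6. → (7, 6)
4P: (7, 6) + (25, 14). λ = (14 - 6)/(25 - 7) ≡ 8/18 mod 31. 18⁻¹ ≡ 19 (mod 31), so λ ≡ 28.
  x = λ² - 7 - 25 = 784 - 32 ≡ 8; y = λ·(7 - 8) - 6 ≡ 28. → (8, 28)
5P: (8, 28) + (25, 14). λ = (14 - 28)/(25 - 8) ≡ 17/17 mod 31. 17⁻¹ ≡ 11 (mod 31), so λ ≡ 1.
  x = λ² - 8 - 25 = 1 - 33 ≡ 30; y = λ·(8 - 30) - 28 ≡ 12. → (30, 12)
6P: (30, 12) + (25, 14). λ = (14 - 12)/(25 - 30) ≡ 2/26 mod 31. 26⁻¹ ≡ 6 (mod 31) since 26·6 = 156 ≡ 1, so λ ≡ 12.
  x = λ² - 30 - 25 = 144 - 55 ≡ 27; y = λ·(30 - 27) - 12 ≡ 24. → (27, 24)
7P: (27, 24) + (25, 14). λ = (14 - 24)/(25 - 27) ≡ 21/29 mod 31. 29⁻¹ ≡ 15 (mod 31) since 29·15 = 435 ≡ 1, so λ ≡ 5.
  x = λ² - 27 - 25 = 25 - 52 ≡ 4; y = λ·(27 - 4) - 24 ≡ 29. → (4, 29)
8P: (4, 29) + (25, 14). λ = (14 - 29)/(25 - 4) ≡ 16/21 mod 31. 21⁻¹ ≡ 3 (mod 31), so λ ≡ 17.
  x = λ² - 4 - 25 = 289 - 29 ≡ 12; y = λ·(4 - 12) - 29 ≡ 21. → (12, 21)

(12, 21)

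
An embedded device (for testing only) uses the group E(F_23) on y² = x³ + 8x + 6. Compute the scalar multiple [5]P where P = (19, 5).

Repeated addition: build up to 5P.
2P: tangent at (19, 5): λ = (3·19² + 8)/(2·5) ≡ 10/10. 10⁻¹ ≡ 7 (mod 23), so λ ≡ 10·7 ≡ 1.
  x = λ² - 19 - 19 = 1 - 38 ≡ 9; y = λ·(19 - 9) - 5 ≡ 5. → (9, 5)
3P: (9, 5) + (19, 5). λ = (5 - 5)/(19 - 9) ≡ 0/10 mod 23. 10⁻¹ ≡ 7 (mod 23), so λ ≡ 0.
  x = λ² - 9 - 19 = 0 - 28 ≡ 18; y = λ·(9 - 18) - 5 ≡ 18. → (18, 18)
4P: (18, 18) + (19, 5). λ = (5 - 18)/(19 - 18) ≡ 10/1 mod 23. 1⁻¹ ≡ 1 (mod 23), so λ ≡ 10.
  x = λ² - 18 - 19 = 100 - 37 ≡ 17; y = λ·(18 - 17) - 18 ≡ 15. → (17, 15)
5P: (17, 15) + (19, 5). λ = (5 - 15)/(19 - 17) ≡ 13/2 mod 23. 2⁻¹ ≡ 12 (mod 23), so λ ≡ 18.
  x = λ² - 17 - 19 = 324 - 36 ≡ 12; y = λ·(17 - 12) - 15 ≡ 6. → (12, 6)

(12, 6)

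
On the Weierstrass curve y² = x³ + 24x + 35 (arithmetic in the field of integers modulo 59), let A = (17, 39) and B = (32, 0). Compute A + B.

(17, 39) + (32, 0). λ = (0 - 39)/(32 - 17) ≡ 20/15 mod 59. 15⁻¹ ≡ 4 (mod 59) since 15·4 = 60 ≡ 1, so λ ≡ 21.
  x = λ² - 17 - 32 = 441 - 49 ≡ 38; y = λ·(17 - 38) - 39 ≡ 51. → (38, 51)

(38, 51)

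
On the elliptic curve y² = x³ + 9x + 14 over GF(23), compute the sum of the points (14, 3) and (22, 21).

(14, 3) + (22, 21). λ = (21 - 3)/(22 - 14) ≡ 18/8 mod 23. 8⁻¹ ≡ 3 (mod 23), so λ ≡ 8.
  x = λ² - 14 - 22 = 64 - 36 ≡ 5; y = λ·(14 - 5) - 3 ≡ 0. → (5, 0)

(5, 0)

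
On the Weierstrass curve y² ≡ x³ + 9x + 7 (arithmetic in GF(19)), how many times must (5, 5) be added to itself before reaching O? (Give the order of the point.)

2P: tangent at (5, 5): λ = (3·5² + 9)/(2·5) ≡ 8/10. 10⁻¹ ≡ 2 (mod 19) since 10·2 = 20 ≡ 1, so λ ≡ 8·2 ≡ 16.
  x = λ² - 5 - 5 = 256 - 10 ≡ 18; y = λ·(5 - 18) - 5 ≡ 15. → (18, 15)
3P: (18, 15) + (5, 5). λ = (5 - 15)/(5 - 18) ≡ 9/6 mod 19. 6⁻¹ ≡ 16 (mod 19), so λ ≡ 11.
  x = λ² - 18 - 5 = 121 - 23 ≡ 3; y = λ·(18 - 3) - 15 ≡ 17. → (3, 17)
4P: (3, 17) + (5, 5). λ = (5 - 17)/(5 - 3) ≡ 7/2 mod 19. 2⁻¹ ≡ 10 (mod 19), so λ ≡ 13.
  x = λ² - 3 - 5 = 169 - 8 ≡ 9; y = λ·(3 - 9) - 17 ≡ 0. → (9, 0)
5P: (9, 0) + (5, 5). λ = (5 - 0)/(5 - 9) ≡ 5/15 mod 19. 15⁻¹ ≡ 14 (mod 19) since 15·14 = 210 ≡ 1, so λ ≡ 13.
  x = λ² - 9 - 5 = 169 - 14 ≡ 3; y = λ·(9 - 3) - 0 ≡ 2. → (3, 2)
6P: (3, 2) + (5, 5). λ = (5 - 2)/(5 - 3) ≡ 3/2 mod 19. 2⁻¹ ≡ 10 (mod 19) since 2·10 = 20 ≡ 1, so λ ≡ 11.
  x = λ² - 3 - 5 = 121 - 8 ≡ 18; y = λ·(3 - 18) - 2 ≡ 4. → (18, 4)
7P: (18, 4) + (5, 5). λ = (5 - 4)/(5 - 18) ≡ 1/6 mod 19. 6⁻¹ ≡ 16 (mod 19), so λ ≡ 16.
  x = λ² - 18 - 5 = 256 - 23 ≡ 5; y = λ·(18 - 5) - 4 ≡ 14. → (5, 14)
8P: (5, 14) + (5, 5): same x and y₁ ≡ -y₂, so the sum is O.
8P = O, so the order is 8.

8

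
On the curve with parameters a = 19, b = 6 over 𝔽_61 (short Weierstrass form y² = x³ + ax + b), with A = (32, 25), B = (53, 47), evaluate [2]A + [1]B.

(40, 17)

First 2A:
Repeated addition: build up to 2A.
2A: tangent at (32, 25): λ = (3·32² + 19)/(2·25) ≡ 41/50. 50⁻¹ ≡ 11 (mod 61) since 50·11 = 550 ≡ 1, so λ ≡ 41·11 ≡ 24.
  x = λ² - 32 - 32 = 576 - 64 ≡ 24; y = λ·(32 - 24) - 25 ≡ 45. → (24, 45)
2A = (24, 45).
Finally 2A + B:
(24, 45) + (53, 47). λ = (47 - 45)/(53 - 24) ≡ 2/29 mod 61. 29⁻¹ ≡ 40 (mod 61), so λ ≡ 19.
  x = λ² - 24 - 53 = 361 - 77 ≡ 40; y = λ·(24 - 40) - 45 ≡ 17. → (40, 17)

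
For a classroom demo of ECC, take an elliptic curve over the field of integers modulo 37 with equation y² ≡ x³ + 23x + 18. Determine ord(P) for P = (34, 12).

6

2P: tangent at (34, 12): λ = (3·34² + 23)/(2·12) ≡ 13/24. 24⁻¹ ≡ 17 (mod 37), so λ ≡ 13·17 ≡ 36.
  x = λ² - 34 - 34 = 1296 - 68 ≡ 7; y = λ·(34 - 7) - 12 ≡ 35. → (7, 35)
3P: (7, 35) + (34, 12). λ = (12 - 35)/(34 - 7) ≡ 14/27 mod 37. 27⁻¹ ≡ 11 (mod 37) since 27·11 = 297 ≡ 1, so λ ≡ 6.
  x = λ² - 7 - 34 = 36 - 41 ≡ 32; y = λ·(7 - 32) - 35 ≡ 0. → (32, 0)
4P: (32, 0) + (34, 12). λ = (12 - 0)/(34 - 32) ≡ 12/2 mod 37. 2⁻¹ ≡ 19 (mod 37), so λ ≡ 6.
  x = λ² - 32 - 34 = 36 - 66 ≡ 7; y = λ·(32 - 7) - 0 ≡ 2. → (7, 2)
5P: (7, 2) + (34, 12). λ = (12 - 2)/(34 - 7) ≡ 10/27 mod 37. 27⁻¹ ≡ 11 (mod 37) since 27·11 = 297 ≡ 1, so λ ≡ 36.
  x = λ² - 7 - 34 = 1296 - 41 ≡ 34; y = λ·(7 - 34) - 2 ≡ 25. → (34, 25)
6P: (34, 25) + (34, 12): same x and y₁ ≡ -y₂, so the sum is ∞.
6P = ∞, so the order is 6.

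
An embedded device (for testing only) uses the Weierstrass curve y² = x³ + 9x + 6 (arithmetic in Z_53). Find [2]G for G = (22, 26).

tangent at (22, 26): λ = (3·22² + 9)/(2·26) ≡ 30/52. 52⁻¹ ≡ 52 (mod 53) since 52·52 = 2704 ≡ 1, so λ ≡ 30·52 ≡ 23.
  x = λ² - 22 - 22 = 529 - 44 ≡ 8; y = λ·(22 - 8) - 26 ≡ 31. → (8, 31)

(8, 31)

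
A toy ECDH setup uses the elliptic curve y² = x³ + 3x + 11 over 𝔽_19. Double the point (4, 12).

(17, 15)

tangent at (4, 12): λ = (3·4² + 3)/(2·12) ≡ 13/5. 5⁻¹ ≡ 4 (mod 19), so λ ≡ 13·4 ≡ 14.
  x = λ² - 4 - 4 = 196 - 8 ≡ 17; y = λ·(4 - 17) - 12 ≡ 15. → (17, 15)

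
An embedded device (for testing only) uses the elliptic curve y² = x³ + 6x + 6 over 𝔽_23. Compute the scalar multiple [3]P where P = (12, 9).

(12, 14)

Repeated addition: build up to 3P.
2P: tangent at (12, 9): λ = (3·12² + 6)/(2·9) ≡ 1/18. 18⁻¹ ≡ 9 (mod 23), so λ ≡ 1·9 ≡ 9.
  x = λ² - 12 - 12 = 81 - 24 ≡ 11; y = λ·(12 - 11) - 9 ≡ 0. → (11, 0)
3P: (11, 0) + (12, 9). λ = (9 - 0)/(12 - 11) ≡ 9/1 mod 23. 1⁻¹ ≡ 1 (mod 23) since 1·1 = 1 ≡ 1, so λ ≡ 9.
  x = λ² - 11 - 12 = 81 - 23 ≡ 12; y = λ·(11 - 12) - 0 ≡ 14. → (12, 14)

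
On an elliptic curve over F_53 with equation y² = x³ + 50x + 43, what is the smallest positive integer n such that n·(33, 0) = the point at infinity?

2

2P: (33, 0) + (33, 0): same x and y₁ ≡ -y₂, so the sum is the point at infinity.
2P = the point at infinity, so the order is 2.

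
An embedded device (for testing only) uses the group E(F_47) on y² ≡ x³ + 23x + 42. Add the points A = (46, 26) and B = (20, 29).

(46, 26) + (20, 29). λ = (29 - 26)/(20 - 46) ≡ 3/21 mod 47. 21⁻¹ ≡ 9 (mod 47) since 21·9 = 189 ≡ 1, so λ ≡ 27.
  x = λ² - 46 - 20 = 729 - 66 ≡ 5; y = λ·(46 - 5) - 26 ≡ 0. → (5, 0)

(5, 0)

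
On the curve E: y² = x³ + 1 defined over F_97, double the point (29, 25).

tangent at (29, 25): λ = (3·29² + 0)/(2·25) ≡ 1/50. 50⁻¹ ≡ 33 (mod 97), so λ ≡ 1·33 ≡ 33.
  x = λ² - 29 - 29 = 1089 - 58 ≡ 61; y = λ·(29 - 61) - 25 ≡ 83. → (61, 83)

(61, 83)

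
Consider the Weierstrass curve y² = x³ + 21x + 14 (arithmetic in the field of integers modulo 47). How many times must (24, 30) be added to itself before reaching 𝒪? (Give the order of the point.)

8

2P: tangent at (24, 30): λ = (3·24² + 21)/(2·30) ≡ 10/13. 13⁻¹ ≡ 29 (mod 47), so λ ≡ 10·29 ≡ 8.
  x = λ² - 24 - 24 = 64 - 48 ≡ 16; y = λ·(24 - 16) - 30 ≡ 34. → (16, 34)
3P: (16, 34) + (24, 30). λ = (30 - 34)/(24 - 16) ≡ 43/8 mod 47. 8⁻¹ ≡ 6 (mod 47), so λ ≡ 23.
  x = λ² - 16 - 24 = 529 - 40 ≡ 19; y = λ·(16 - 19) - 34 ≡ 38. → (19, 38)
4P: (19, 38) + (24, 30). λ = (30 - 38)/(24 - 19) ≡ 39/5 mod 47. 5⁻¹ ≡ 19 (mod 47) since 5·19 = 95 ≡ 1, so λ ≡ 36.
  x = λ² - 19 - 24 = 1296 - 43 ≡ 31; y = λ·(19 - 31) - 38 ≡ 0. → (31, 0)
5P: (31, 0) + (24, 30). λ = (30 - 0)/(24 - 31) ≡ 30/40 mod 47. 40⁻¹ ≡ 20 (mod 47) since 40·20 = 800 ≡ 1, so λ ≡ 36.
  x = λ² - 31 - 24 = 1296 - 55 ≡ 19; y = λ·(31 - 19) - 0 ≡ 9. → (19, 9)
6P: (19, 9) + (24, 30). λ = (30 - 9)/(24 - 19) ≡ 21/5 mod 47. 5⁻¹ ≡ 19 (mod 47), so λ ≡ 23.
  x = λ² - 19 - 24 = 529 - 43 ≡ 16; y = λ·(19 - 16) - 9 ≡ 13. → (16, 13)
7P: (16, 13) + (24, 30). λ = (30 - 13)/(24 - 16) ≡ 17/8 mod 47. 8⁻¹ ≡ 6 (mod 47), so λ ≡ 8.
  x = λ² - 16 - 24 = 64 - 40 ≡ 24; y = λ·(16 - 24) - 13 ≡ 17. → (24, 17)
8P: (24, 17) + (24, 30): same x and y₁ ≡ -y₂, so the sum is 𝒪.
8P = 𝒪, so the order is 8.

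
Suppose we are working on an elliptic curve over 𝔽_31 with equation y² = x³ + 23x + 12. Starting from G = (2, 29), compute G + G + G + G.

Double-and-add on 4 = (100)₂. Start with G = (2, 29) for the leading 1-bit.
double: tangent at (2, 29): λ = (3·2² + 23)/(2·29) ≡ 4/27. 27⁻¹ ≡ 23 (mod 31), so λ ≡ 4·23 ≡ 30.
  x = λ² - 2 - 2 = 900 - 4 ≡ 28; y = λ·(2 - 28) - 29 ≡ 28. → (28, 28)
double: tangent at (28, 28): λ = (3·28² + 23)/(2·28) ≡ 19/25. 25⁻¹ ≡ 5 (mod 31) since 25·5 = 125 ≡ 1, so λ ≡ 19·5 ≡ 2.
  x = λ² - 28 - 28 = 4 - 56 ≡ 10; y = λ·(28 - 10) - 28 ≡ 8. → (10, 8)

(10, 8)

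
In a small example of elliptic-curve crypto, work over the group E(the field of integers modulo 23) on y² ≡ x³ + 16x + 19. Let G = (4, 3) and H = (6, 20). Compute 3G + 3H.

(6, 20)

First 3G:
Repeated addition: build up to 3G.
2G: tangent at (4, 3): λ = (3·4² + 16)/(2·3) ≡ 18/6. 6⁻¹ ≡ 4 (mod 23) since 6·4 = 24 ≡ 1, so λ ≡ 18·4 ≡ 3.
  x = λ² - 4 - 4 = 9 - 8 ≡ 1; y = λ·(4 - 1) - 3 ≡ 6. → (1, 6)
3G: (1, 6) + (4, 3). λ = (3 - 6)/(4 - 1) ≡ 20/3 mod 23. 3⁻¹ ≡ 8 (mod 23) since 3·8 = 24 ≡ 1, so λ ≡ 22.
  x = λ² - 1 - 4 = 484 - 5 ≡ 19; y = λ·(1 - 19) - 6 ≡ 12. → (19, 12)
3G = (19, 12).
Next 3H:
Repeated addition: build up to 3H.
2H: tangent at (6, 20): λ = (3·6² + 16)/(2·20) ≡ 9/17. 17⁻¹ ≡ 19 (mod 23) since 17·19 = 323 ≡ 1, so λ ≡ 9·19 ≡ 10.
  x = λ² - 6 - 6 = 100 - 12 ≡ 19; y = λ·(6 - 19) - 20 ≡ 11. → (19, 11)
3H: (19, 11) + (6, 20). λ = (20 - 11)/(6 - 19) ≡ 9/10 mod 23. 10⁻¹ ≡ 7 (mod 23), so λ ≡ 17.
  x = λ² - 19 - 6 = 289 - 25 ≡ 11; y = λ·(19 - 11) - 11 ≡ 10. → (11, 10)
3H = (11, 10).
Finally 3G + 3H:
(19, 12) + (11, 10). λ = (10 - 12)/(11 - 19) ≡ 21/15 mod 23. 15⁻¹ ≡ 20 (mod 23) since 15·20 = 300 ≡ 1, so λ ≡ 6.
  x = λ² - 19 - 11 = 36 - 30 ≡ 6; y = λ·(19 - 6) - 12 ≡ 20. → (6, 20)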